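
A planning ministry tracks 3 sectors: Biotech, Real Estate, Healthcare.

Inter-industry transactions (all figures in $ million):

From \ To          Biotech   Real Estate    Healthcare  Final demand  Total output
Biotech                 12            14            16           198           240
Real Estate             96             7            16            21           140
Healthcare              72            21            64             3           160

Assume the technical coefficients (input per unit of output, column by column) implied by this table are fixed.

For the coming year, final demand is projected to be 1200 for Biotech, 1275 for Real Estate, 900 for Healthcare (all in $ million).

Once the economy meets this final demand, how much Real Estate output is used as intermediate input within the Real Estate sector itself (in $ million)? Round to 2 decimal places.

z_RR = 121.74

Technical coefficients a_ij = z_ij / X_j:
  a_BB = 12/240 = 0.05, a_RB = 96/240 = 0.40, a_HB = 72/240 = 0.30
  a_BR = 14/140 = 0.10, a_RR = 7/140 = 0.05, a_HR = 21/140 = 0.15
  a_BH = 16/160 = 0.10, a_RH = 16/160 = 0.10, a_HH = 64/160 = 0.40
I − A =
  [   0.95    -0.10    -0.10]
  [  -0.40     0.95    -0.10]
  [  -0.30    -0.15     0.60]
Cofactors of I−A, C_ij = (−1)^(i+j)·(minor ij) (rows/columns in the sector order above):
  C_11 = (0.95)(0.60) − (-0.10)(-0.15) = 0.5550
  C_12 = −[(-0.40)(0.60) − (-0.10)(-0.30)] = 0.2700
  C_13 = (-0.40)(-0.15) − (0.95)(-0.30) = 0.3450
  C_21 = −[(-0.10)(0.60) − (-0.10)(-0.15)] = 0.0750
  C_22 = (0.95)(0.60) − (-0.10)(-0.30) = 0.5400
  C_23 = −[(0.95)(-0.15) − (-0.10)(-0.30)] = 0.1725
  C_31 = (-0.10)(-0.10) − (-0.10)(0.95) = 0.1050
  C_32 = −[(0.95)(-0.10) − (-0.10)(-0.40)] = 0.1350
  C_33 = (0.95)(0.95) − (-0.10)(-0.40) = 0.8625
det(I−A) = Σ_j (I−A)_1j·C_1j = (0.95)(0.5550) + (-0.10)(0.2700) + (-0.10)(0.3450) = 0.46575
adj(I−A) = Cᵀ =
  [ 0.5550   0.0750   0.1050]
  [ 0.2700   0.5400   0.1350]
  [ 0.3450   0.1725   0.8625]
(I − A)⁻¹ = adj(I−A) / det(I−A) ≈
  [   1.1916     0.1610     0.2254]
  [   0.5797     1.1594     0.2899]
  [   0.7407     0.3704     1.8519]
First solve x = (I − A)⁻¹ d = adj(I−A)·d / det(I−A); in particular x_R = (0.2700·1200 + 0.5400·1275 + 0.1350·900) / 0.46575 = 1134.00 / 0.46575 ≈ 2434.7826.
Intermediate flow from R to R: z_RR = a_RR · x_R = 0.05 × 1134.00 / 0.46575 = 56.70 / 0.46575 ≈ 121.74.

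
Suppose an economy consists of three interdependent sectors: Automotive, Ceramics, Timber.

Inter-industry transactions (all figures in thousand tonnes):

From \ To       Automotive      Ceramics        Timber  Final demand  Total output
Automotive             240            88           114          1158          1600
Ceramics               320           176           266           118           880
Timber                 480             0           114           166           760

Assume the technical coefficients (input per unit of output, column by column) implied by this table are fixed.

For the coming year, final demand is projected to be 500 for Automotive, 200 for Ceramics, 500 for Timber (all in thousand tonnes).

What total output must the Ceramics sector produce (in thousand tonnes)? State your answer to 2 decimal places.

Technical coefficients a_ij = z_ij / X_j:
  a_11 = 240/1600 = 0.15, a_21 = 320/1600 = 0.20, a_31 = 480/1600 = 0.30
  a_12 = 88/880 = 0.10, a_22 = 176/880 = 0.20, a_32 = 0/880 = 0.00
  a_13 = 114/760 = 0.15, a_23 = 266/760 = 0.35, a_33 = 114/760 = 0.15
I − A =
  [   0.85    -0.10    -0.15]
  [  -0.20     0.80    -0.35]
  [  -0.30     0.00     0.85]
Cofactors of I−A, C_ij = (−1)^(i+j)·(minor ij) (rows/columns in the sector order above):
  C_11 = (0.80)(0.85) − (-0.35)(0.00) = 0.6800
  C_12 = −[(-0.20)(0.85) − (-0.35)(-0.30)] = 0.2750
  C_13 = (-0.20)(0.00) − (0.80)(-0.30) = 0.2400
  C_21 = −[(-0.10)(0.85) − (-0.15)(0.00)] = 0.0850
  C_22 = (0.85)(0.85) − (-0.15)(-0.30) = 0.6775
  C_23 = −[(0.85)(0.00) − (-0.10)(-0.30)] = 0.0300
  C_31 = (-0.10)(-0.35) − (-0.15)(0.80) = 0.1550
  C_32 = −[(0.85)(-0.35) − (-0.15)(-0.20)] = 0.3275
  C_33 = (0.85)(0.80) − (-0.10)(-0.20) = 0.6600
det(I−A) = Σ_j (I−A)_1j·C_1j = (0.85)(0.6800) + (-0.10)(0.2750) + (-0.15)(0.2400) = 0.5145
adj(I−A) = Cᵀ =
  [ 0.6800   0.0850   0.1550]
  [ 0.2750   0.6775   0.3275]
  [ 0.2400   0.0300   0.6600]
(I − A)⁻¹ = adj(I−A) / det(I−A) ≈
  [   1.3217     0.1652     0.3013]
  [   0.5345     1.3168     0.6365]
  [   0.4665     0.0583     1.2828]
x = (I − A)⁻¹ d = adj(I−A)·d / det(I−A), with det(I−A) = 0.5145:
  x_1 = (0.6800·500 + 0.0850·200 + 0.1550·500) / 0.5145 = 434.50 / 0.5145 ≈ 844.51
  x_2 = (0.2750·500 + 0.6775·200 + 0.3275·500) / 0.5145 = 436.75 / 0.5145 ≈ 848.88
  x_3 = (0.2400·500 + 0.0300·200 + 0.6600·500) / 0.5145 = 456.00 / 0.5145 ≈ 886.30

x_2 = 848.88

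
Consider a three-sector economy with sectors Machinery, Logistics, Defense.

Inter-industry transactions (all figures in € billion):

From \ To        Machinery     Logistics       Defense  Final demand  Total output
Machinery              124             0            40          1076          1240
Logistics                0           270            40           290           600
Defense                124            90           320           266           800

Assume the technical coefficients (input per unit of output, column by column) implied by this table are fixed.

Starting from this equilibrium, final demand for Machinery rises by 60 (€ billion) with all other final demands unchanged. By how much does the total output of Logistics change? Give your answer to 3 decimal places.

Technical coefficients a_ij = z_ij / X_j:
  a_MM = 124/1240 = 0.10, a_LM = 0/1240 = 0.00, a_DM = 124/1240 = 0.10
  a_ML = 0/600 = 0.00, a_LL = 270/600 = 0.45, a_DL = 90/600 = 0.15
  a_MD = 40/800 = 0.05, a_LD = 40/800 = 0.05, a_DD = 320/800 = 0.40
I − A =
  [   0.90     0.00    -0.05]
  [   0.00     0.55    -0.05]
  [  -0.10    -0.15     0.60]
Cofactors of I−A, C_ij = (−1)^(i+j)·(minor ij) (rows/columns in the sector order above):
  C_11 = (0.55)(0.60) − (-0.05)(-0.15) = 0.3225
  C_12 = −[(0.00)(0.60) − (-0.05)(-0.10)] = 0.0050
  C_13 = (0.00)(-0.15) − (0.55)(-0.10) = 0.0550
  C_21 = −[(0.00)(0.60) − (-0.05)(-0.15)] = 0.0075
  C_22 = (0.90)(0.60) − (-0.05)(-0.10) = 0.5350
  C_23 = −[(0.90)(-0.15) − (0.00)(-0.10)] = 0.1350
  C_31 = (0.00)(-0.05) − (-0.05)(0.55) = 0.0275
  C_32 = −[(0.90)(-0.05) − (-0.05)(0.00)] = 0.0450
  C_33 = (0.90)(0.55) − (0.00)(0.00) = 0.4950
det(I−A) = Σ_j (I−A)_1j·C_1j = (0.90)(0.3225) + (0.00)(0.0050) + (-0.05)(0.0550) = 0.2875
adj(I−A) = Cᵀ =
  [ 0.3225   0.0075   0.0275]
  [ 0.0050   0.5350   0.0450]
  [ 0.0550   0.1350   0.4950]
(I − A)⁻¹ = adj(I−A) / det(I−A) ≈
  [   1.1217     0.0261     0.0957]
  [   0.0174     1.8609     0.1565]
  [   0.1913     0.4696     1.7217]
Δx = (I − A)⁻¹ Δd with Δd having +60 in the Machinery component and 0 elsewhere.
So Δx_L = L_LM · (+60), where L_LM = adj(I−A)_LM / det(I−A) = 0.0050 / 0.2875.
Δx_L = 0.0050 × (+60) / 0.2875 = 0.30 / 0.2875 ≈ 1.043.

Δx_L = 1.043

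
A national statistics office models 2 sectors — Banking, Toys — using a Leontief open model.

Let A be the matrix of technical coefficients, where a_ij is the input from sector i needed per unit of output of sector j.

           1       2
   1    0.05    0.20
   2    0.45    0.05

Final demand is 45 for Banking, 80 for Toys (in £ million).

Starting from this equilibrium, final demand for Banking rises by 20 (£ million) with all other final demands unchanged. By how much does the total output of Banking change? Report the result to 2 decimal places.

I − A =
  [   0.95    -0.20]
  [  -0.45     0.95]
det(I−A) = (0.95)(0.95) − (-0.20)(-0.45) = 0.8125
adj(I−A) = [[0.95, 0.20], [0.45, 0.95]]
(I − A)⁻¹ = adj(I−A) / det(I−A) ≈
  [   1.1692     0.2462]
  [   0.5538     1.1692]
Δx = (I − A)⁻¹ Δd with Δd having +20 in the Banking component and 0 elsewhere.
So Δx_1 = L_11 · (+20), where L_11 = adj(I−A)_11 / det(I−A) = 0.95 / 0.8125.
Δx_1 = 0.95 × (+20) / 0.8125 = 19.00 / 0.8125 ≈ 23.38.

Δx_1 = 23.38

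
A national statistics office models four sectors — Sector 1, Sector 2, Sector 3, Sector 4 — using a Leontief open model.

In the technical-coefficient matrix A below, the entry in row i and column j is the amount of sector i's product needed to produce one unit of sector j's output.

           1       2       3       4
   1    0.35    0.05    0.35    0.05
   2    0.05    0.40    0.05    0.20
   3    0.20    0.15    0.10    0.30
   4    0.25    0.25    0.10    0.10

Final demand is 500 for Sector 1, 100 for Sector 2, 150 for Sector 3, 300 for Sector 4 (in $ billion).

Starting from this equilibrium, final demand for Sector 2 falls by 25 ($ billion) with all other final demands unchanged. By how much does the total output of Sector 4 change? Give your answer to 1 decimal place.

Δx_4 = -20.8

I − A =
  [   0.65    -0.05    -0.35    -0.05]
  [  -0.05     0.60    -0.05    -0.20]
  [  -0.20    -0.15     0.90    -0.30]
  [  -0.25    -0.25    -0.10     0.90]
Compute the cofactors C_ij = (−1)^(i+j)·(3×3 minor ij) of I−A; the adjugate is their transpose:
adj(I−A) = Cᵀ =
  [ 0.409500   0.124500   0.178375   0.109875]
  [ 0.100750   0.405500   0.075125   0.120750]
  [ 0.161000   0.149875   0.305625   0.144125]
  [ 0.159625   0.163875   0.104375   0.298750]
det(I−A) = Σ_j (I−A)_1j·C_1j = (0.65)(0.409500) + (-0.05)(0.100750) + (-0.35)(0.161000) + (-0.05)(0.159625) = 0.19680625
(I − A)⁻¹ = adj(I−A) / det(I−A) ≈
  [   2.0807     0.6326     0.9063     0.5583]
  [   0.5119     2.0604     0.3817     0.6135]
  [   0.8181     0.7615     1.5529     0.7323]
  [   0.8111     0.8327     0.5303     1.5180]
Δx = (I − A)⁻¹ Δd with Δd having -25 in the Sector 2 component and 0 elsewhere.
So Δx_4 = L_42 · (-25), where L_42 = adj(I−A)_42 / det(I−A) = 0.163875 / 0.19680625.
Δx_4 = 0.163875 × (-25) / 0.19680625 = -4.096875 / 0.19680625 ≈ -20.8.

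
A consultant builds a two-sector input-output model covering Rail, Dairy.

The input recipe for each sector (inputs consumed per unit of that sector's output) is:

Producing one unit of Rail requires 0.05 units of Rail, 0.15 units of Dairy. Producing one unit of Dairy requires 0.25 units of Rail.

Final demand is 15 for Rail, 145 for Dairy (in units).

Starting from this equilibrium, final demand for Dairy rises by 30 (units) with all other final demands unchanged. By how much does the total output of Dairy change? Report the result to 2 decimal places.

I − A =
  [   0.95    -0.25]
  [  -0.15     1.00]
det(I−A) = (0.95)(1.00) − (-0.25)(-0.15) = 0.9125
adj(I−A) = [[1.00, 0.25], [0.15, 0.95]]
(I − A)⁻¹ = adj(I−A) / det(I−A) ≈
  [   1.0959     0.2740]
  [   0.1644     1.0411]
Δx = (I − A)⁻¹ Δd with Δd having +30 in the Dairy component and 0 elsewhere.
So Δx_2 = L_22 · (+30), where L_22 = adj(I−A)_22 / det(I−A) = 0.95 / 0.9125.
Δx_2 = 0.95 × (+30) / 0.9125 = 28.50 / 0.9125 ≈ 31.23.

Δx_2 = 31.23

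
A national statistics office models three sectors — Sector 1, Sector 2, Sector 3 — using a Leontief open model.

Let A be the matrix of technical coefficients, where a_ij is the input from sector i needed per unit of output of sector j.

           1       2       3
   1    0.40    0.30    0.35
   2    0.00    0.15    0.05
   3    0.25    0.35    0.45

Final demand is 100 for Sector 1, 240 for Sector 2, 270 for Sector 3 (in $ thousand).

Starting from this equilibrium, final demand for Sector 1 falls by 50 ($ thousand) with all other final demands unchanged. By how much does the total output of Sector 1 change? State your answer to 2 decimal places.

Δx_1 = -117.26

I − A =
  [   0.60    -0.30    -0.35]
  [   0.00     0.85    -0.05]
  [  -0.25    -0.35     0.55]
Cofactors of I−A, C_ij = (−1)^(i+j)·(minor ij) (rows/columns in the sector order above):
  C_11 = (0.85)(0.55) − (-0.05)(-0.35) = 0.4500
  C_12 = −[(0.00)(0.55) − (-0.05)(-0.25)] = 0.0125
  C_13 = (0.00)(-0.35) − (0.85)(-0.25) = 0.2125
  C_21 = −[(-0.30)(0.55) − (-0.35)(-0.35)] = 0.2875
  C_22 = (0.60)(0.55) − (-0.35)(-0.25) = 0.2425
  C_23 = −[(0.60)(-0.35) − (-0.30)(-0.25)] = 0.2850
  C_31 = (-0.30)(-0.05) − (-0.35)(0.85) = 0.3125
  C_32 = −[(0.60)(-0.05) − (-0.35)(0.00)] = 0.0300
  C_33 = (0.60)(0.85) − (-0.30)(0.00) = 0.5100
det(I−A) = Σ_j (I−A)_1j·C_1j = (0.60)(0.4500) + (-0.30)(0.0125) + (-0.35)(0.2125) = 0.191875
adj(I−A) = Cᵀ =
  [ 0.4500   0.2875   0.3125]
  [ 0.0125   0.2425   0.0300]
  [ 0.2125   0.2850   0.5100]
(I − A)⁻¹ = adj(I−A) / det(I−A) ≈
  [   2.3453     1.4984     1.6287]
  [   0.0651     1.2638     0.1564]
  [   1.1075     1.4853     2.6580]
Δx = (I − A)⁻¹ Δd with Δd having -50 in the Sector 1 component and 0 elsewhere.
So Δx_1 = L_11 · (-50), where L_11 = adj(I−A)_11 / det(I−A) = 0.4500 / 0.191875.
Δx_1 = 0.4500 × (-50) / 0.191875 = -22.50 / 0.191875 ≈ -117.26.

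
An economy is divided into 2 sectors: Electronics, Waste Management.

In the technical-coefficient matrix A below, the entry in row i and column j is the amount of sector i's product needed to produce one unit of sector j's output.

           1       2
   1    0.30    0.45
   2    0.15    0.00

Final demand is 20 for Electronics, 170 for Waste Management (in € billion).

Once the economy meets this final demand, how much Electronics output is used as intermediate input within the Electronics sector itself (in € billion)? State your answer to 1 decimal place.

z_11 = 45.8

I − A =
  [   0.70    -0.45]
  [  -0.15     1.00]
det(I−A) = (0.70)(1.00) − (-0.45)(-0.15) = 0.6325
adj(I−A) = [[1.00, 0.45], [0.15, 0.70]]
(I − A)⁻¹ = adj(I−A) / det(I−A) ≈
  [   1.5810     0.7115]
  [   0.2372     1.1067]
First solve x = (I − A)⁻¹ d = adj(I−A)·d / det(I−A); in particular x_1 = (1.00·20 + 0.45·170) / 0.6325 = 96.50 / 0.6325 ≈ 152.569.
Intermediate flow from 1 to 1: z_11 = a_11 · x_1 = 0.30 × 96.50 / 0.6325 = 28.95 / 0.6325 ≈ 45.8.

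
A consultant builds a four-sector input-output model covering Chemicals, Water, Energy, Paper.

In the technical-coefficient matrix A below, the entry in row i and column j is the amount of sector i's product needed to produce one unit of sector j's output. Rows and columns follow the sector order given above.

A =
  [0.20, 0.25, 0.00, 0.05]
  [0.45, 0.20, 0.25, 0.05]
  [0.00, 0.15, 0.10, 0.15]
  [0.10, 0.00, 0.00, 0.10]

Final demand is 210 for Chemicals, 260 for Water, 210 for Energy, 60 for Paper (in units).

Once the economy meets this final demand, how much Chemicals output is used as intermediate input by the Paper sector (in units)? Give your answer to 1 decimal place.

I − A =
  [   0.80    -0.25     0.00    -0.05]
  [  -0.45     0.80    -0.25    -0.05]
  [   0.00    -0.15     0.90    -0.15]
  [  -0.10     0.00     0.00     0.90]
Compute the cofactors C_ij = (−1)^(i+j)·(3×3 minor ij) of I−A; the adjugate is their transpose:
adj(I−A) = Cᵀ =
  [ 0.61425   0.20250   0.05625   0.05475]
  [ 0.37275   0.64350   0.17875   0.08625]
  [ 0.07350   0.11100   0.46950   0.08850]
  [ 0.06825   0.02250   0.00625   0.44475]
det(I−A) = Σ_j (I−A)_1j·C_1j = (0.80)(0.61425) + (-0.25)(0.37275) + (0.00)(0.07350) + (-0.05)(0.06825) = 0.3948
(I − A)⁻¹ = adj(I−A) / det(I−A) ≈
  [   1.5559     0.5129     0.1425     0.1387]
  [   0.9441     1.6299     0.4528     0.2185]
  [   0.1862     0.2812     1.1892     0.2242]
  [   0.1729     0.0570     0.0158     1.1265]
First solve x = (I − A)⁻¹ d = adj(I−A)·d / det(I−A); in particular x_P = (0.06825·210 + 0.02250·260 + 0.00625·210 + 0.44475·60) / 0.3948 = 48.18 / 0.3948 ≈ 122.036.
Intermediate flow from C to P: z_CP = a_CP · x_P = 0.05 × 48.18 / 0.3948 = 2.409 / 0.3948 ≈ 6.1.

z_CP = 6.1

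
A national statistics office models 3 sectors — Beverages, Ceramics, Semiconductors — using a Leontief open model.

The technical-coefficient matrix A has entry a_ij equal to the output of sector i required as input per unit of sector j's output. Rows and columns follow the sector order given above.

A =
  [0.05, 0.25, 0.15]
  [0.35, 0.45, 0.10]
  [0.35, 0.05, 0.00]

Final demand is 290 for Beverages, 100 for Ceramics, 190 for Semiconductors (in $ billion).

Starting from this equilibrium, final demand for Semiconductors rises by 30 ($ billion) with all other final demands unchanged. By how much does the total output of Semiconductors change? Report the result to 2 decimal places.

Δx_S = 33.46

I − A =
  [   0.95    -0.25    -0.15]
  [  -0.35     0.55    -0.10]
  [  -0.35    -0.05     1.00]
Cofactors of I−A, C_ij = (−1)^(i+j)·(minor ij) (rows/columns in the sector order above):
  C_11 = (0.55)(1.00) − (-0.10)(-0.05) = 0.5450
  C_12 = −[(-0.35)(1.00) − (-0.10)(-0.35)] = 0.3850
  C_13 = (-0.35)(-0.05) − (0.55)(-0.35) = 0.2100
  C_21 = −[(-0.25)(1.00) − (-0.15)(-0.05)] = 0.2575
  C_22 = (0.95)(1.00) − (-0.15)(-0.35) = 0.8975
  C_23 = −[(0.95)(-0.05) − (-0.25)(-0.35)] = 0.1350
  C_31 = (-0.25)(-0.10) − (-0.15)(0.55) = 0.1075
  C_32 = −[(0.95)(-0.10) − (-0.15)(-0.35)] = 0.1475
  C_33 = (0.95)(0.55) − (-0.25)(-0.35) = 0.4350
det(I−A) = Σ_j (I−A)_1j·C_1j = (0.95)(0.5450) + (-0.25)(0.3850) + (-0.15)(0.2100) = 0.3900
adj(I−A) = Cᵀ =
  [ 0.5450   0.2575   0.1075]
  [ 0.3850   0.8975   0.1475]
  [ 0.2100   0.1350   0.4350]
(I − A)⁻¹ = adj(I−A) / det(I−A) ≈
  [   1.3974     0.6603     0.2756]
  [   0.9872     2.3013     0.3782]
  [   0.5385     0.3462     1.1154]
Δx = (I − A)⁻¹ Δd with Δd having +30 in the Semiconductors component and 0 elsewhere.
So Δx_S = L_SS · (+30), where L_SS = adj(I−A)_SS / det(I−A) = 0.4350 / 0.3900.
Δx_S = 0.4350 × (+30) / 0.3900 = 13.05 / 0.3900 ≈ 33.46.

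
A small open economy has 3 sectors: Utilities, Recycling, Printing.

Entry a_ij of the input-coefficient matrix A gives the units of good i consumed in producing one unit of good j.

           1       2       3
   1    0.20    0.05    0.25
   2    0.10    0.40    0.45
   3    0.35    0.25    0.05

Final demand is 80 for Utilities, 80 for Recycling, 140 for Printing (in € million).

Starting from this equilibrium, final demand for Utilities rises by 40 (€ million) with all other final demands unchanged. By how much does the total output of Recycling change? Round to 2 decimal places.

I − A =
  [   0.80    -0.05    -0.25]
  [  -0.10     0.60    -0.45]
  [  -0.35    -0.25     0.95]
Cofactors of I−A, C_ij = (−1)^(i+j)·(minor ij) (rows/columns in the sector order above):
  C_11 = (0.60)(0.95) − (-0.45)(-0.25) = 0.4575
  C_12 = −[(-0.10)(0.95) − (-0.45)(-0.35)] = 0.2525
  C_13 = (-0.10)(-0.25) − (0.60)(-0.35) = 0.2350
  C_21 = −[(-0.05)(0.95) − (-0.25)(-0.25)] = 0.1100
  C_22 = (0.80)(0.95) − (-0.25)(-0.35) = 0.6725
  C_23 = −[(0.80)(-0.25) − (-0.05)(-0.35)] = 0.2175
  C_31 = (-0.05)(-0.45) − (-0.25)(0.60) = 0.1725
  C_32 = −[(0.80)(-0.45) − (-0.25)(-0.10)] = 0.3850
  C_33 = (0.80)(0.60) − (-0.05)(-0.10) = 0.4750
det(I−A) = Σ_j (I−A)_1j·C_1j = (0.80)(0.4575) + (-0.05)(0.2525) + (-0.25)(0.2350) = 0.294625
adj(I−A) = Cᵀ =
  [ 0.4575   0.1100   0.1725]
  [ 0.2525   0.6725   0.3850]
  [ 0.2350   0.2175   0.4750]
(I − A)⁻¹ = adj(I−A) / det(I−A) ≈
  [   1.5528     0.3734     0.5855]
  [   0.8570     2.2826     1.3067]
  [   0.7976     0.7382     1.6122]
Δx = (I − A)⁻¹ Δd with Δd having +40 in the Utilities component and 0 elsewhere.
So Δx_2 = L_21 · (+40), where L_21 = adj(I−A)_21 / det(I−A) = 0.2525 / 0.294625.
Δx_2 = 0.2525 × (+40) / 0.294625 = 10.10 / 0.294625 ≈ 34.28.

Δx_2 = 34.28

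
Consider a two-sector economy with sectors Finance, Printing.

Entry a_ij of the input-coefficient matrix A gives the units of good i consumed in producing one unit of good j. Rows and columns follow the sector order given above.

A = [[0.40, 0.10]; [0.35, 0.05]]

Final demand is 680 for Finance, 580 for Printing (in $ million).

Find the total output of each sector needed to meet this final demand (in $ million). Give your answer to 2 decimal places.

I − A =
  [   0.60    -0.10]
  [  -0.35     0.95]
det(I−A) = (0.60)(0.95) − (-0.10)(-0.35) = 0.5350
adj(I−A) = [[0.95, 0.10], [0.35, 0.60]]
(I − A)⁻¹ = adj(I−A) / det(I−A) ≈
  [   1.7757     0.1869]
  [   0.6542     1.1215]
x = (I − A)⁻¹ d = adj(I−A)·d / det(I−A), with det(I−A) = 0.5350:
  x_F = (0.95·680 + 0.10·580) / 0.5350 = 704.00 / 0.5350 ≈ 1315.89
  x_P = (0.35·680 + 0.60·580) / 0.5350 = 586.00 / 0.5350 ≈ 1095.33

x_F = 1315.89, x_P = 1095.33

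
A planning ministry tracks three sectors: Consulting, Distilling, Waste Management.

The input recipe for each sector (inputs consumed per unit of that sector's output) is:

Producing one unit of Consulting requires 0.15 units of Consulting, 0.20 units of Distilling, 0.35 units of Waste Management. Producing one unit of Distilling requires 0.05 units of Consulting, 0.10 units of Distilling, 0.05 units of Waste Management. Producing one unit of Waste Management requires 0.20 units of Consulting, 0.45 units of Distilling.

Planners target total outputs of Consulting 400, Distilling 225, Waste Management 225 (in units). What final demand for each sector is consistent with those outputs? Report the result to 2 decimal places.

I − A =
  [   0.85    -0.05    -0.20]
  [  -0.20     0.90    -0.45]
  [  -0.35    -0.05     1.00]
d = (I − A) x:
  d_C = (+0.85)·400 + (-0.05)·225 + (-0.20)·225 = 283.75
  d_D = (-0.20)·400 + (+0.90)·225 + (-0.45)·225 = 21.25
  d_W = (-0.35)·400 + (-0.05)·225 + (+1.00)·225 = 73.75

d_C = 283.75, d_D = 21.25, d_W = 73.75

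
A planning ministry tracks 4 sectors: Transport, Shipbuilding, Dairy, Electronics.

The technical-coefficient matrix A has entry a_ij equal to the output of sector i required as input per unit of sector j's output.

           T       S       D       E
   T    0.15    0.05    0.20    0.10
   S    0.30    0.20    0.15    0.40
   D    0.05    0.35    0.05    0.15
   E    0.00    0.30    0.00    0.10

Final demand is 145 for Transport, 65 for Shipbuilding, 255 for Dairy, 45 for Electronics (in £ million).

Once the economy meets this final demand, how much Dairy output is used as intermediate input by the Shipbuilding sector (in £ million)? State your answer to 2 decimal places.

z_DS = 130.26

I − A =
  [   0.85    -0.05    -0.20    -0.10]
  [  -0.30     0.80    -0.15    -0.40]
  [  -0.05    -0.35     0.95    -0.15]
  [   0.00    -0.30     0.00     0.90]
Compute the cofactors C_ij = (−1)^(i+j)·(3×3 minor ij) of I−A; the adjugate is their transpose:
adj(I−A) = Cᵀ =
  [ 0.516000   0.143250   0.131250   0.142875]
  [ 0.263250   0.717750   0.168750   0.376375]
  [ 0.138000   0.309750   0.487500   0.234250]
  [ 0.087750   0.239250   0.056250   0.557750]
det(I−A) = Σ_j (I−A)_1j·C_1j = (0.85)(0.516000) + (-0.05)(0.263250) + (-0.20)(0.138000) + (-0.10)(0.087750) = 0.3890625
(I − A)⁻¹ = adj(I−A) / det(I−A) ≈
  [   1.3263     0.3682     0.3373     0.3672]
  [   0.6766     1.8448     0.4337     0.9674]
  [   0.3547     0.7961     1.2530     0.6021]
  [   0.2255     0.6149     0.1446     1.4336]
First solve x = (I − A)⁻¹ d = adj(I−A)·d / det(I−A); in particular x_S = (0.263250·145 + 0.717750·65 + 0.168750·255 + 0.376375·45) / 0.3890625 = 144.793125 / 0.3890625 ≈ 372.1590.
Intermediate flow from D to S: z_DS = a_DS · x_S = 0.35 × 144.793125 / 0.3890625 = 50.67759375 / 0.3890625 ≈ 130.26.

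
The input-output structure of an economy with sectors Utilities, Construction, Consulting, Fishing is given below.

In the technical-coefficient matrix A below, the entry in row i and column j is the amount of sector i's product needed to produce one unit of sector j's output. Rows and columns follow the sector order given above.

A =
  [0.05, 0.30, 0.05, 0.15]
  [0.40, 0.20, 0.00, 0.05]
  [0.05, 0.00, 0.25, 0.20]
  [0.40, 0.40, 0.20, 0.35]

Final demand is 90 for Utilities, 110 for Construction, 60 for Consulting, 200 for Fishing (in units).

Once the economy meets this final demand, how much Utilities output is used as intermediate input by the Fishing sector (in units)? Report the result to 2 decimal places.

z_14 = 130.41

I − A =
  [   0.95    -0.30    -0.05    -0.15]
  [  -0.40     0.80     0.00    -0.05]
  [  -0.05     0.00     0.75    -0.20]
  [  -0.40    -0.40    -0.20     0.65]
Compute the cofactors C_ij = (−1)^(i+j)·(3×3 minor ij) of I−A; the adjugate is their transpose:
adj(I−A) = Cᵀ =
  [ 0.34300   0.18325   0.05200   0.10925]
  [ 0.19450   0.37300   0.03550   0.08450]
  [ 0.12100   0.11275   0.31900   0.13475]
  [ 0.36800   0.37700   0.15200   0.47800]
det(I−A) = Σ_j (I−A)_1j·C_1j = (0.95)(0.34300) + (-0.30)(0.19450) + (-0.05)(0.12100) + (-0.15)(0.36800) = 0.20625
(I − A)⁻¹ = adj(I−A) / det(I−A) ≈
  [   1.6630     0.8885     0.2521     0.5297]
  [   0.9430     1.8085     0.1721     0.4097]
  [   0.5867     0.5467     1.5467     0.6533]
  [   1.7842     1.8279     0.7370     2.3176]
First solve x = (I − A)⁻¹ d = adj(I−A)·d / det(I−A); in particular x_4 = (0.36800·90 + 0.37700·110 + 0.15200·60 + 0.47800·200) / 0.20625 = 179.31 / 0.20625 ≈ 869.3818.
Intermediate flow from 1 to 4: z_14 = a_14 · x_4 = 0.15 × 179.31 / 0.20625 = 26.8965 / 0.20625 ≈ 130.41.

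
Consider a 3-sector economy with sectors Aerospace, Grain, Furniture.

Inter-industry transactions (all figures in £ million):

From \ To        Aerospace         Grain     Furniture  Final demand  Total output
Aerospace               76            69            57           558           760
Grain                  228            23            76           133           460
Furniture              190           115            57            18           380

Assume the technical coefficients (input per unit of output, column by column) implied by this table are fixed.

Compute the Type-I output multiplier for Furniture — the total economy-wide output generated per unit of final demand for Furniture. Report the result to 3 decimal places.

m_3 = 2.050

Technical coefficients a_ij = z_ij / X_j:
  a_11 = 76/760 = 0.10, a_21 = 228/760 = 0.30, a_31 = 190/760 = 0.25
  a_12 = 69/460 = 0.15, a_22 = 23/460 = 0.05, a_32 = 115/460 = 0.25
  a_13 = 57/380 = 0.15, a_23 = 76/380 = 0.20, a_33 = 57/380 = 0.15
I − A =
  [   0.90    -0.15    -0.15]
  [  -0.30     0.95    -0.20]
  [  -0.25    -0.25     0.85]
Cofactors of I−A, C_ij = (−1)^(i+j)·(minor ij) (rows/columns in the sector order above):
  C_11 = (0.95)(0.85) − (-0.20)(-0.25) = 0.7575
  C_12 = −[(-0.30)(0.85) − (-0.20)(-0.25)] = 0.3050
  C_13 = (-0.30)(-0.25) − (0.95)(-0.25) = 0.3125
  C_21 = −[(-0.15)(0.85) − (-0.15)(-0.25)] = 0.1650
  C_22 = (0.90)(0.85) − (-0.15)(-0.25) = 0.7275
  C_23 = −[(0.90)(-0.25) − (-0.15)(-0.25)] = 0.2625
  C_31 = (-0.15)(-0.20) − (-0.15)(0.95) = 0.1725
  C_32 = −[(0.90)(-0.20) − (-0.15)(-0.30)] = 0.2250
  C_33 = (0.90)(0.95) − (-0.15)(-0.30) = 0.8100
det(I−A) = Σ_j (I−A)_1j·C_1j = (0.90)(0.7575) + (-0.15)(0.3050) + (-0.15)(0.3125) = 0.589125
adj(I−A) = Cᵀ =
  [ 0.7575   0.1650   0.1725]
  [ 0.3050   0.7275   0.2250]
  [ 0.3125   0.2625   0.8100]
(I − A)⁻¹ = adj(I−A) / det(I−A) ≈
  [   1.2858     0.2801     0.2928]
  [   0.5177     1.2349     0.3819]
  [   0.5304     0.4456     1.3749]
The output multiplier for sector j is the column-j sum of the Leontief inverse (I − A)⁻¹ = adj(I−A) / det(I−A).
Column 3 of adj(I−A): (0.1725, 0.2250, 0.8100); det(I−A) = 0.589125.
m_3 = (0.1725 + 0.2250 + 0.8100) / 0.589125 = 1.2075 / 0.589125 ≈ 2.050.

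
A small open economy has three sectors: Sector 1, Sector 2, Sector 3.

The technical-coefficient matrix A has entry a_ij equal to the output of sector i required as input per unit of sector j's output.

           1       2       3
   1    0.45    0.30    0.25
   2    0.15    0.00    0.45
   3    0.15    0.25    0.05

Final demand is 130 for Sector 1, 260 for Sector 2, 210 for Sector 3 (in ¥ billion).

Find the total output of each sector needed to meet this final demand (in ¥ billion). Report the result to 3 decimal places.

x_1 = 798.503, x_2 = 607.983, x_3 = 507.128

I − A =
  [   0.55    -0.30    -0.25]
  [  -0.15     1.00    -0.45]
  [  -0.15    -0.25     0.95]
Cofactors of I−A, C_ij = (−1)^(i+j)·(minor ij) (rows/columns in the sector order above):
  C_11 = (1.00)(0.95) − (-0.45)(-0.25) = 0.8375
  C_12 = −[(-0.15)(0.95) − (-0.45)(-0.15)] = 0.2100
  C_13 = (-0.15)(-0.25) − (1.00)(-0.15) = 0.1875
  C_21 = −[(-0.30)(0.95) − (-0.25)(-0.25)] = 0.3475
  C_22 = (0.55)(0.95) − (-0.25)(-0.15) = 0.4850
  C_23 = −[(0.55)(-0.25) − (-0.30)(-0.15)] = 0.1825
  C_31 = (-0.30)(-0.45) − (-0.25)(1.00) = 0.3850
  C_32 = −[(0.55)(-0.45) − (-0.25)(-0.15)] = 0.2850
  C_33 = (0.55)(1.00) − (-0.30)(-0.15) = 0.5050
det(I−A) = Σ_j (I−A)_1j·C_1j = (0.55)(0.8375) + (-0.30)(0.2100) + (-0.25)(0.1875) = 0.35075
adj(I−A) = Cᵀ =
  [ 0.8375   0.3475   0.3850]
  [ 0.2100   0.4850   0.2850]
  [ 0.1875   0.1825   0.5050]
(I − A)⁻¹ = adj(I−A) / det(I−A) ≈
  [   2.3877     0.9907     1.0976]
  [   0.5987     1.3828     0.8125]
  [   0.5346     0.5203     1.4398]
x = (I − A)⁻¹ d = adj(I−A)·d / det(I−A), with det(I−A) = 0.35075:
  x_1 = (0.8375·130 + 0.3475·260 + 0.3850·210) / 0.35075 = 280.075 / 0.35075 ≈ 798.503
  x_2 = (0.2100·130 + 0.4850·260 + 0.2850·210) / 0.35075 = 213.25 / 0.35075 ≈ 607.983
  x_3 = (0.1875·130 + 0.1825·260 + 0.5050·210) / 0.35075 = 177.875 / 0.35075 ≈ 507.128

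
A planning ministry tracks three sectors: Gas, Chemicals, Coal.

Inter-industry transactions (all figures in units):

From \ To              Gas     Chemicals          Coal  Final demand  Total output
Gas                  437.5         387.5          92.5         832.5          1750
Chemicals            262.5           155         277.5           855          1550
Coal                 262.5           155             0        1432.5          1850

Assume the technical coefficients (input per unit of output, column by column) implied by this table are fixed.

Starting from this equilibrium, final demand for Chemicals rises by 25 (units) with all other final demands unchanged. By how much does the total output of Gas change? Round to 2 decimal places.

Technical coefficients a_ij = z_ij / X_j:
  a_11 = 437.5/1750 = 0.25, a_21 = 262.5/1750 = 0.15, a_31 = 262.5/1750 = 0.15
  a_12 = 387.5/1550 = 0.25, a_22 = 155/1550 = 0.10, a_32 = 155/1550 = 0.10
  a_13 = 92.5/1850 = 0.05, a_23 = 277.5/1850 = 0.15, a_33 = 0/1850 = 0.00
I − A =
  [   0.75    -0.25    -0.05]
  [  -0.15     0.90    -0.15]
  [  -0.15    -0.10     1.00]
Cofactors of I−A, C_ij = (−1)^(i+j)·(minor ij) (rows/columns in the sector order above):
  C_11 = (0.90)(1.00) − (-0.15)(-0.10) = 0.8850
  C_12 = −[(-0.15)(1.00) − (-0.15)(-0.15)] = 0.1725
  C_13 = (-0.15)(-0.10) − (0.90)(-0.15) = 0.1500
  C_21 = −[(-0.25)(1.00) − (-0.05)(-0.10)] = 0.2550
  C_22 = (0.75)(1.00) − (-0.05)(-0.15) = 0.7425
  C_23 = −[(0.75)(-0.10) − (-0.25)(-0.15)] = 0.1125
  C_31 = (-0.25)(-0.15) − (-0.05)(0.90) = 0.0825
  C_32 = −[(0.75)(-0.15) − (-0.05)(-0.15)] = 0.1200
  C_33 = (0.75)(0.90) − (-0.25)(-0.15) = 0.6375
det(I−A) = Σ_j (I−A)_1j·C_1j = (0.75)(0.8850) + (-0.25)(0.1725) + (-0.05)(0.1500) = 0.613125
adj(I−A) = Cᵀ =
  [ 0.8850   0.2550   0.0825]
  [ 0.1725   0.7425   0.1200]
  [ 0.1500   0.1125   0.6375]
(I − A)⁻¹ = adj(I−A) / det(I−A) ≈
  [   1.4434     0.4159     0.1346]
  [   0.2813     1.2110     0.1957]
  [   0.2446     0.1835     1.0398]
Δx = (I − A)⁻¹ Δd with Δd having +25 in the Chemicals component and 0 elsewhere.
So Δx_1 = L_12 · (+25), where L_12 = adj(I−A)_12 / det(I−A) = 0.2550 / 0.613125.
Δx_1 = 0.2550 × (+25) / 0.613125 = 6.375 / 0.613125 ≈ 10.40.

Δx_1 = 10.40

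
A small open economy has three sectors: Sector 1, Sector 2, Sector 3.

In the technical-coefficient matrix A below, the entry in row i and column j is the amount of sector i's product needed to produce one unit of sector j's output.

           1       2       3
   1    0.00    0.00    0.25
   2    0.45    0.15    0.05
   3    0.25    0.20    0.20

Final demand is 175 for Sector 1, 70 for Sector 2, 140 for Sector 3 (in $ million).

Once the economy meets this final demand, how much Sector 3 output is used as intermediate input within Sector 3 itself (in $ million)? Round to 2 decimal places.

I − A =
  [   1.00     0.00    -0.25]
  [  -0.45     0.85    -0.05]
  [  -0.25    -0.20     0.80]
Cofactors of I−A, C_ij = (−1)^(i+j)·(minor ij) (rows/columns in the sector order above):
  C_11 = (0.85)(0.80) − (-0.05)(-0.20) = 0.6700
  C_12 = −[(-0.45)(0.80) − (-0.05)(-0.25)] = 0.3725
  C_13 = (-0.45)(-0.20) − (0.85)(-0.25) = 0.3025
  C_21 = −[(0.00)(0.80) − (-0.25)(-0.20)] = 0.0500
  C_22 = (1.00)(0.80) − (-0.25)(-0.25) = 0.7375
  C_23 = −[(1.00)(-0.20) − (0.00)(-0.25)] = 0.2000
  C_31 = (0.00)(-0.05) − (-0.25)(0.85) = 0.2125
  C_32 = −[(1.00)(-0.05) − (-0.25)(-0.45)] = 0.1625
  C_33 = (1.00)(0.85) − (0.00)(-0.45) = 0.8500
det(I−A) = Σ_j (I−A)_1j·C_1j = (1.00)(0.6700) + (0.00)(0.3725) + (-0.25)(0.3025) = 0.594375
adj(I−A) = Cᵀ =
  [ 0.6700   0.0500   0.2125]
  [ 0.3725   0.7375   0.1625]
  [ 0.3025   0.2000   0.8500]
(I − A)⁻¹ = adj(I−A) / det(I−A) ≈
  [   1.1272     0.0841     0.3575]
  [   0.6267     1.2408     0.2734]
  [   0.5089     0.3365     1.4301]
First solve x = (I − A)⁻¹ d = adj(I−A)·d / det(I−A); in particular x_3 = (0.3025·175 + 0.2000·70 + 0.8500·140) / 0.594375 = 185.9375 / 0.594375 ≈ 312.8286.
Intermediate flow from 3 to 3: z_33 = a_33 · x_3 = 0.20 × 185.9375 / 0.594375 = 37.1875 / 0.594375 ≈ 62.57.

z_33 = 62.57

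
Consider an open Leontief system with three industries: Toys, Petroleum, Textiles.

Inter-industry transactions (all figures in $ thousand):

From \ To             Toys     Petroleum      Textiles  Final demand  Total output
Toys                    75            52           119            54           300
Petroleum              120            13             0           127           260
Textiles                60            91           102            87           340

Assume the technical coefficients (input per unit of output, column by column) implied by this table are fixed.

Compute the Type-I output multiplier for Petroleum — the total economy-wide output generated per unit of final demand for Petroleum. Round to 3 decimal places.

m_2 = 3.117

Technical coefficients a_ij = z_ij / X_j:
  a_11 = 75/300 = 0.25, a_21 = 120/300 = 0.40, a_31 = 60/300 = 0.20
  a_12 = 52/260 = 0.20, a_22 = 13/260 = 0.05, a_32 = 91/260 = 0.35
  a_13 = 119/340 = 0.35, a_23 = 0/340 = 0.00, a_33 = 102/340 = 0.30
I − A =
  [   0.75    -0.20    -0.35]
  [  -0.40     0.95     0.00]
  [  -0.20    -0.35     0.70]
Cofactors of I−A, C_ij = (−1)^(i+j)·(minor ij) (rows/columns in the sector order above):
  C_11 = (0.95)(0.70) − (0.00)(-0.35) = 0.6650
  C_12 = −[(-0.40)(0.70) − (0.00)(-0.20)] = 0.2800
  C_13 = (-0.40)(-0.35) − (0.95)(-0.20) = 0.3300
  C_21 = −[(-0.20)(0.70) − (-0.35)(-0.35)] = 0.2625
  C_22 = (0.75)(0.70) − (-0.35)(-0.20) = 0.4550
  C_23 = −[(0.75)(-0.35) − (-0.20)(-0.20)] = 0.3025
  C_31 = (-0.20)(0.00) − (-0.35)(0.95) = 0.3325
  C_32 = −[(0.75)(0.00) − (-0.35)(-0.40)] = 0.1400
  C_33 = (0.75)(0.95) − (-0.20)(-0.40) = 0.6325
det(I−A) = Σ_j (I−A)_1j·C_1j = (0.75)(0.6650) + (-0.20)(0.2800) + (-0.35)(0.3300) = 0.32725
adj(I−A) = Cᵀ =
  [ 0.6650   0.2625   0.3325]
  [ 0.2800   0.4550   0.1400]
  [ 0.3300   0.3025   0.6325]
(I − A)⁻¹ = adj(I−A) / det(I−A) ≈
  [   2.0321     0.8021     1.0160]
  [   0.8556     1.3904     0.4278]
  [   1.0084     0.9244     1.9328]
The output multiplier for sector j is the column-j sum of the Leontief inverse (I − A)⁻¹ = adj(I−A) / det(I−A).
Column 2 of adj(I−A): (0.2625, 0.4550, 0.3025); det(I−A) = 0.32725.
m_2 = (0.2625 + 0.4550 + 0.3025) / 0.32725 = 1.02 / 0.32725 ≈ 3.117.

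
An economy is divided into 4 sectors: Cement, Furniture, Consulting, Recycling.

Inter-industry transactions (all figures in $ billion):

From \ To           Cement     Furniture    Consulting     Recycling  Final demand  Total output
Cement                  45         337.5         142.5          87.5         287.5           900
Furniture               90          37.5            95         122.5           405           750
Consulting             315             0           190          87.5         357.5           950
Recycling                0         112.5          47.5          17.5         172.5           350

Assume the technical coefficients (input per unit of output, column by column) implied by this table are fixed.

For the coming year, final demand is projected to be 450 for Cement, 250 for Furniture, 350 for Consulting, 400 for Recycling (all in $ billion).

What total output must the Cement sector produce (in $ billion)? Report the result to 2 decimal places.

x_1 = 1149.75

Technical coefficients a_ij = z_ij / X_j:
  a_11 = 45/900 = 0.05, a_21 = 90/900 = 0.10, a_31 = 315/900 = 0.35, a_41 = 0/900 = 0.00
  a_12 = 337.5/750 = 0.45, a_22 = 37.5/750 = 0.05, a_32 = 0/750 = 0.00, a_42 = 112.5/750 = 0.15
  a_13 = 142.5/950 = 0.15, a_23 = 95/950 = 0.10, a_33 = 190/950 = 0.20, a_43 = 47.5/950 = 0.05
  a_14 = 87.5/350 = 0.25, a_24 = 122.5/350 = 0.35, a_34 = 87.5/350 = 0.25, a_44 = 17.5/350 = 0.05
I − A =
  [   0.95    -0.45    -0.15    -0.25]
  [  -0.10     0.95    -0.10    -0.35]
  [  -0.35     0.00     0.80    -0.25]
  [   0.00    -0.15    -0.05     0.95]
Compute the cofactors C_ij = (−1)^(i+j)·(3×3 minor ij) of I−A; the adjugate is their transpose:
adj(I−A) = Cᵀ =
  [ 0.664375   0.372000   0.193750   0.362875]
  [ 0.114125   0.655875   0.122375   0.303875]
  [ 0.301250   0.198375   0.761000   0.352625]
  [ 0.033875   0.114000   0.059375   0.620375]
det(I−A) = Σ_j (I−A)_1j·C_1j = (0.95)(0.664375) + (-0.45)(0.114125) + (-0.15)(0.301250) + (-0.25)(0.033875) = 0.52614375
(I − A)⁻¹ = adj(I−A) / det(I−A) ≈
  [   1.2627     0.7070     0.3682     0.6897]
  [   0.2169     1.2466     0.2326     0.5776]
  [   0.5726     0.3770     1.4464     0.6702]
  [   0.0644     0.2167     0.1128     1.1791]
x = (I − A)⁻¹ d = adj(I−A)·d / det(I−A), with det(I−A) = 0.52614375:
  x_1 = (0.664375·450 + 0.372000·250 + 0.193750·350 + 0.362875·400) / 0.52614375 = 604.93125 / 0.52614375 ≈ 1149.75
  x_2 = (0.114125·450 + 0.655875·250 + 0.122375·350 + 0.303875·400) / 0.52614375 = 379.70625 / 0.52614375 ≈ 721.68
  x_3 = (0.301250·450 + 0.198375·250 + 0.761000·350 + 0.352625·400) / 0.52614375 = 592.55625 / 0.52614375 ≈ 1126.23
  x_4 = (0.033875·450 + 0.114000·250 + 0.059375·350 + 0.620375·400) / 0.52614375 = 312.675 / 0.52614375 ≈ 594.28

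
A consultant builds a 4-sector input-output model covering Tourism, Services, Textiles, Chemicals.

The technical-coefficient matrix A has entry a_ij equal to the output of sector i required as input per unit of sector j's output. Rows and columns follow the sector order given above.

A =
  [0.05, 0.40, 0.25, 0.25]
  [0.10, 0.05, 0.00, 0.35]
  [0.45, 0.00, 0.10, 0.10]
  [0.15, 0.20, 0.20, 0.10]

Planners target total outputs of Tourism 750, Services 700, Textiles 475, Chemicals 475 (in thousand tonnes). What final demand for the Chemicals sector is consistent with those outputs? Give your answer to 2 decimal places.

I − A =
  [   0.95    -0.40    -0.25    -0.25]
  [  -0.10     0.95     0.00    -0.35]
  [  -0.45     0.00     0.90    -0.10]
  [  -0.15    -0.20    -0.20     0.90]
d = (I − A) x:
  d_1 = (+0.95)·750 + (-0.40)·700 + (-0.25)·475 + (-0.25)·475 = 195.00
  d_2 = (-0.10)·750 + (+0.95)·700 + (+0.00)·475 + (-0.35)·475 = 423.75
  d_3 = (-0.45)·750 + (+0.00)·700 + (+0.90)·475 + (-0.10)·475 = 42.50
  d_4 = (-0.15)·750 + (-0.20)·700 + (-0.20)·475 + (+0.90)·475 = 80.00

d_4 = 80.00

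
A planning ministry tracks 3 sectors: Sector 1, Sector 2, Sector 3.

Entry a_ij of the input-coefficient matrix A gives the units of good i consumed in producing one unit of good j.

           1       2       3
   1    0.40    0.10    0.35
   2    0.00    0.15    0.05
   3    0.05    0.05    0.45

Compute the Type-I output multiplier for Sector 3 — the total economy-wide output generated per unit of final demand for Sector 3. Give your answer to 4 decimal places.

m_3 = 3.1928

I − A =
  [   0.60    -0.10    -0.35]
  [   0.00     0.85    -0.05]
  [  -0.05    -0.05     0.55]
Cofactors of I−A, C_ij = (−1)^(i+j)·(minor ij) (rows/columns in the sector order above):
  C_11 = (0.85)(0.55) − (-0.05)(-0.05) = 0.4650
  C_12 = −[(0.00)(0.55) − (-0.05)(-0.05)] = 0.0025
  C_13 = (0.00)(-0.05) − (0.85)(-0.05) = 0.0425
  C_21 = −[(-0.10)(0.55) − (-0.35)(-0.05)] = 0.0725
  C_22 = (0.60)(0.55) − (-0.35)(-0.05) = 0.3125
  C_23 = −[(0.60)(-0.05) − (-0.10)(-0.05)] = 0.0350
  C_31 = (-0.10)(-0.05) − (-0.35)(0.85) = 0.3025
  C_32 = −[(0.60)(-0.05) − (-0.35)(0.00)] = 0.0300
  C_33 = (0.60)(0.85) − (-0.10)(0.00) = 0.5100
det(I−A) = Σ_j (I−A)_1j·C_1j = (0.60)(0.4650) + (-0.10)(0.0025) + (-0.35)(0.0425) = 0.263875
adj(I−A) = Cᵀ =
  [ 0.4650   0.0725   0.3025]
  [ 0.0025   0.3125   0.0300]
  [ 0.0425   0.0350   0.5100]
(I − A)⁻¹ = adj(I−A) / det(I−A) ≈
  [   1.76220     0.27475     1.14638]
  [   0.00947     1.18427     0.11369]
  [   0.16106     0.13264     1.93273]
The output multiplier for sector j is the column-j sum of the Leontief inverse (I − A)⁻¹ = adj(I−A) / det(I−A).
Column 3 of adj(I−A): (0.3025, 0.0300, 0.5100); det(I−A) = 0.263875.
m_3 = (0.3025 + 0.0300 + 0.5100) / 0.263875 = 0.8425 / 0.263875 ≈ 3.1928.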